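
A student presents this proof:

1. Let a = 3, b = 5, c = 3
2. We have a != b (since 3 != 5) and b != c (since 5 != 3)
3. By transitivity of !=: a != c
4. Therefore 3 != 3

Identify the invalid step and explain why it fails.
Step 3: By transitivity of !=: a != c

Step 3 incorrectly applies transitivity to the '!=' relation. Transitivity states: if a R b and b R c, then a R c. However, '!=' is not transitive. Counterexample: 3 != 5 and 5 != 3, but 3 = 3 (both equal 3). Transitivity holds for relations like <, <=, =, but not for !=.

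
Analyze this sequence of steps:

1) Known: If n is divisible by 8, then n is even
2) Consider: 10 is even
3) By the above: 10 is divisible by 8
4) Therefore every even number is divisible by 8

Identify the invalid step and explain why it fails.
Step 3: By the above: 10 is divisible by 8

Step 3 commits the fallacy of affirming the consequent. The known fact 'divisible by 8 → even' does NOT imply 'even → divisible by 8'. That would be the converse, which is false. For example, 10 is even but 10 ÷ 8 = 1.25, which is not an integer.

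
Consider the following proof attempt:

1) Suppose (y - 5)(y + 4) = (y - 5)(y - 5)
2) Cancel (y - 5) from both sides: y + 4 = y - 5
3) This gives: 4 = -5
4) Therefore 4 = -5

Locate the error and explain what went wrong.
Step 2: Cancel (y - 5) from both sides: y + 4 = y - 5

Step 2 cancels (y - 5) from both sides. This is only valid if (y - 5) ≠ 0, i.e., y ≠ 5. When y = 5, both sides equal zero regardless of the other factors. The correct approach requires considering y = 5 as a separate case.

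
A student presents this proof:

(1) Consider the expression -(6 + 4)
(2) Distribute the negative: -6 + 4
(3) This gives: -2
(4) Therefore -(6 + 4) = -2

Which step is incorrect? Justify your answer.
Step 2: Distribute the negative: -6 + 4

Step 2 incorrectly distributes the negative sign. The correct distribution is -(6 + 4) = -6 - 4 = -10. The negative must be applied to both terms, not just the first. The error treats -(6 + 4) as -6 + 4, which equals -2 instead of -10.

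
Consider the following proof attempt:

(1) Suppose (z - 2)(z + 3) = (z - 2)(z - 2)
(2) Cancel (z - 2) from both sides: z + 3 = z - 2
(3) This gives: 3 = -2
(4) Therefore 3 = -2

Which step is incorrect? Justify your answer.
Step 2: Cancel (z - 2) from both sides: z + 3 = z - 2

Step 2 cancels (z - 2) from both sides. This is only valid if (z - 2) ≠ 0, i.e., z ≠ 2. When z = 2, both sides equal zero regardless of the other factors. The correct approach requires considering z = 2 as a separate case.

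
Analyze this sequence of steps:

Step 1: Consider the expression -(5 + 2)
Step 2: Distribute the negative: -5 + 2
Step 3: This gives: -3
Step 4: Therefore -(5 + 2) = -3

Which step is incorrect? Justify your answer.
Step 2: Distribute the negative: -5 + 2

Step 2 incorrectly distributes the negative sign. The correct distribution is -(5 + 2) = -5 - 2 = -7. The negative must be applied to both terms, not just the first. The error treats -(5 + 2) as -5 + 2, which equals -3 instead of -7.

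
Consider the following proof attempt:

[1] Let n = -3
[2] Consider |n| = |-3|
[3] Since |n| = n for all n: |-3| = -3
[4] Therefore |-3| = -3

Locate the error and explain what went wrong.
Step 3: Since |n| = n for all n: |-3| = -3

Step 3 incorrectly states that |n| = n for all n. The correct definition is |n| = n when n >= 0, and |n| = -n when n < 0. Since -3 < 0, we have |-3| = -(-3) = 3, not -3.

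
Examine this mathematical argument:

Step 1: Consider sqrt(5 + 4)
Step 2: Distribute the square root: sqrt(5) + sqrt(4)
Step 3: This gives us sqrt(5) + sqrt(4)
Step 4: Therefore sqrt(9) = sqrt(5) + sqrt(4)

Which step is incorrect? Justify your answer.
Step 2: Distribute the square root: sqrt(5) + sqrt(4)

Step 2 incorrectly 'distributes' the square root over addition. The square root function does not distribute: sqrt(a + b) ≠ sqrt(a) + sqrt(b). In fact, sqrt(5 + 4) = sqrt(9) ≈ 3.0000, while sqrt(5) + sqrt(4) ≈ 4.2361.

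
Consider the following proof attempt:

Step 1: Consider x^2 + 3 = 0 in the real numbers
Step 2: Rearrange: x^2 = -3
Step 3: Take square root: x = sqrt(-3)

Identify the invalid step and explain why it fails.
Step 3: Take square root: x = sqrt(-3)

Step 3 takes the square root of -3, which is negative. In the real number system, the square root of a negative number is undefined. The equation x^2 + 3 = 0 has no real solutions. Square roots of negative numbers only exist in the complex numbers.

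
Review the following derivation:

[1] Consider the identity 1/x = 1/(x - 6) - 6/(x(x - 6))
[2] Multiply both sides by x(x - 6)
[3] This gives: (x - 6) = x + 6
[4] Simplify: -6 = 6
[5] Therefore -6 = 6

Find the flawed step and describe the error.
Step 3: This gives: (x - 6) = x + 6

Step 3 makes a sign error when clearing denominators. Multiplying -6/(x(x - 6)) by x(x - 6) gives -6, not +6. The correct result is (x - 6) = x - 6, which is trivially true, not (x - 6) = x + 6. (Step 1 is a valid identity: 1/(x - 6) - 6/(x(x - 6)) = (x - 6)/(x(x - 6)) = 1/x.)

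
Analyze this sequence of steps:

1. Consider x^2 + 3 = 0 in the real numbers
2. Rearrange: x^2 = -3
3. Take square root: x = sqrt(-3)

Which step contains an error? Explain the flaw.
Step 3: Take square root: x = sqrt(-3)

Step 3 takes the square root of -3, which is negative. In the real number system, the square root of a negative number is undefined. The equation x^2 + 3 = 0 has no real solutions. Square roots of negative numbers only exist in the complex numbers.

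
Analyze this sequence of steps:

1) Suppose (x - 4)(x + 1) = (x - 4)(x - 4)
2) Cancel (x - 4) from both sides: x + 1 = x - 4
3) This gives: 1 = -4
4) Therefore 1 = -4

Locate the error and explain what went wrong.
Step 2: Cancel (x - 4) from both sides: x + 1 = x - 4

Step 2 cancels (x - 4) from both sides. This is only valid if (x - 4) ≠ 0, i.e., x ≠ 4. When x = 4, both sides equal zero regardless of the other factors. The correct approach requires considering x = 4 as a separate case.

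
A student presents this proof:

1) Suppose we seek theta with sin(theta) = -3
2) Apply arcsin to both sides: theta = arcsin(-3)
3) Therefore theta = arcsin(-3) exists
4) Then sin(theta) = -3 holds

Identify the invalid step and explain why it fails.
Step 2: Apply arcsin to both sides: theta = arcsin(-3)

Step 2 applies arcsin to -3. However, arcsin(x) is only defined for x in [-1, 1] because sin(theta) can only produce values in that range. Since |-3| > 1, arcsin(-3) is undefined. There is no angle whose sine equals -3.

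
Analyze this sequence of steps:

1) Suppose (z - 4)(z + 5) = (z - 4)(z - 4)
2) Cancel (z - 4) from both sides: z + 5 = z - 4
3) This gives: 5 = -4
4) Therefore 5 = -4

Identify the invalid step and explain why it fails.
Step 2: Cancel (z - 4) from both sides: z + 5 = z - 4

Step 2 cancels (z - 4) from both sides. This is only valid if (z - 4) ≠ 0, i.e., z ≠ 4. When z = 4, both sides equal zero regardless of the other factors. The correct approach requires considering z = 4 as a separate case.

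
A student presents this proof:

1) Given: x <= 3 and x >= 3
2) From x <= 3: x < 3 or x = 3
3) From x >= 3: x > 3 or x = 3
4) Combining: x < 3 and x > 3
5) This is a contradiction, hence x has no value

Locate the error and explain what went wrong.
Step 4: Combining: x < 3 and x > 3

Step 4 incorrectly combines the conditions. From x <= 3 and x >= 3, the intersection is x = 3. The error treats the 'or' cases as 'and' requirements. The correct conclusion is that x = 3 is the unique solution, not that no solution exists.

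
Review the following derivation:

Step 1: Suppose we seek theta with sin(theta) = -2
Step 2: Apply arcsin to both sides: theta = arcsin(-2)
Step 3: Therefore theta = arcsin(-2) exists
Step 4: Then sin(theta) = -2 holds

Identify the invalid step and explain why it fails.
Step 2: Apply arcsin to both sides: theta = arcsin(-2)

Step 2 applies arcsin to -2. However, arcsin(x) is only defined for x in [-1, 1] because sin(theta) can only produce values in that range. Since |-2| > 1, arcsin(-2) is undefined. There is no angle whose sine equals -2.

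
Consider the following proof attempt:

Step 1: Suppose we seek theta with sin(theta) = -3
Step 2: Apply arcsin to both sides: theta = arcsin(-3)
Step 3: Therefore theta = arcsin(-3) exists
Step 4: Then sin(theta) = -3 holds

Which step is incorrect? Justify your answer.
Step 2: Apply arcsin to both sides: theta = arcsin(-3)

Step 2 applies arcsin to -3. However, arcsin(x) is only defined for x in [-1, 1] because sin(theta) can only produce values in that range. Since |-3| > 1, arcsin(-3) is undefined. There is no angle whose sine equals -3.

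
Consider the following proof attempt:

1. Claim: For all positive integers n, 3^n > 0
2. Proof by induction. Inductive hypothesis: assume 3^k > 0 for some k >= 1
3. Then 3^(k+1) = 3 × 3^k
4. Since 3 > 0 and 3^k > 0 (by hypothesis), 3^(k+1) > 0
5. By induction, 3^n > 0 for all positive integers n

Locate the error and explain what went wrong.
Step 5: By induction, 3^n > 0 for all positive integers n

Step 5 concludes the proof by induction, but no base case was ever established. A valid induction proof requires: (1) a base case proving 3^1 > 0, and (2) an inductive step showing IF 3^k > 0 THEN 3^(k+1) > 0. Steps 2-4 correctly establish the inductive step, but without the base case the conclusion in step 5 does not follow.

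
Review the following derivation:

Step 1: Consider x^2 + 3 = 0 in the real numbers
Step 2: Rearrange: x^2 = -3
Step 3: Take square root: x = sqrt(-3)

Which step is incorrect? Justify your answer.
Step 3: Take square root: x = sqrt(-3)

Step 3 takes the square root of -3, which is negative. In the real number system, the square root of a negative number is undefined. The equation x^2 + 3 = 0 has no real solutions. Square roots of negative numbers only exist in the complex numbers.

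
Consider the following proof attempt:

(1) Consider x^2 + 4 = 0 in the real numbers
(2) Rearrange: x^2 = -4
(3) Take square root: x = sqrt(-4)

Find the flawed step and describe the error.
Step 3: Take square root: x = sqrt(-4)

Step 3 takes the square root of -4, which is negative. In the real number system, the square root of a negative number is undefined. The equation x^2 + 4 = 0 has no real solutions. Square roots of negative numbers only exist in the complex numbers.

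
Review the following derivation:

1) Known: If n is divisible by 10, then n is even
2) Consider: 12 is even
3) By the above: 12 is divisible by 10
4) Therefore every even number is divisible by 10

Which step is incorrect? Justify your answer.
Step 3: By the above: 12 is divisible by 10

Step 3 commits the fallacy of affirming the consequent. The known fact 'divisible by 10 → even' does NOT imply 'even → divisible by 10'. That would be the converse, which is false. For example, 12 is even but 12 ÷ 10 = 1.20, which is not an integer.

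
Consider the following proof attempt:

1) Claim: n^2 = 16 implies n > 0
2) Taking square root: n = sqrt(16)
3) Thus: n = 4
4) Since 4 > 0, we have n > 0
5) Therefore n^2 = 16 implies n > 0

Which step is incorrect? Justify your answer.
Step 2: Taking square root: n = sqrt(16)

Step 2 takes the square root and assumes the positive root only. The equation n^2 = 16 actually has two solutions: n = 4 and n = -4. The proof silently assumes n > 0 without justification, then uses this assumption to conclude n > 0, which is circular. The counterexample n = -4 shows the claim is false.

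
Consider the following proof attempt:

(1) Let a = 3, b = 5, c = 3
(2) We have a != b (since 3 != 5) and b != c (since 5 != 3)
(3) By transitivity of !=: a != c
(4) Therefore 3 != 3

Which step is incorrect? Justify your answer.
Step 3: By transitivity of !=: a != c

Step 3 incorrectly applies transitivity to the '!=' relation. Transitivity states: if a R b and b R c, then a R c. However, '!=' is not transitive. Counterexample: 3 != 5 and 5 != 3, but 3 = 3 (both equal 3). Transitivity holds for relations like <, <=, =, but not for !=.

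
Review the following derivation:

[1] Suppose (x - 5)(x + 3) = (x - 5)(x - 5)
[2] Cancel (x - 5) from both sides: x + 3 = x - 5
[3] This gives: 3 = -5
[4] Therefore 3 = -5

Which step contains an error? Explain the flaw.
Step 2: Cancel (x - 5) from both sides: x + 3 = x - 5

Step 2 cancels (x - 5) from both sides. This is only valid if (x - 5) ≠ 0, i.e., x ≠ 5. When x = 5, both sides equal zero regardless of the other factors. The correct approach requires considering x = 5 as a separate case.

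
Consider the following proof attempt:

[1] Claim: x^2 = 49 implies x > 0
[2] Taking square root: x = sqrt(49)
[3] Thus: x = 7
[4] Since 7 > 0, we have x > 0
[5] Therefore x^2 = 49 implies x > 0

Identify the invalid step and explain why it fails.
Step 2: Taking square root: x = sqrt(49)

Step 2 takes the square root and assumes the positive root only. The equation x^2 = 49 actually has two solutions: x = 7 and x = -7. The proof silently assumes x > 0 without justification, then uses this assumption to conclude x > 0, which is circular. The counterexample x = -7 shows the claim is false.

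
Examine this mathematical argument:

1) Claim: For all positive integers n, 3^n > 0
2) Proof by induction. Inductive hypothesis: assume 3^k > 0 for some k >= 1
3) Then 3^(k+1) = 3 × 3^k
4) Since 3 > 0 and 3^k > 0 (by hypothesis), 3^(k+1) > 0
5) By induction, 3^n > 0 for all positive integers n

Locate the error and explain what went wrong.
Step 5: By induction, 3^n > 0 for all positive integers n

Step 5 concludes the proof by induction, but no base case was ever established. A valid induction proof requires: (1) a base case proving 3^1 > 0, and (2) an inductive step showing IF 3^k > 0 THEN 3^(k+1) > 0. Steps 2-4 correctly establish the inductive step, but without the base case the conclusion in step 5 does not follow.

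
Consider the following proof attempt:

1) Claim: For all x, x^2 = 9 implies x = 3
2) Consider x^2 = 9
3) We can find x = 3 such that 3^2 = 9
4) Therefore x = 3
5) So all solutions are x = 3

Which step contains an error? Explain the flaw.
Step 4: Therefore x = 3

Step 4 incorrectly concludes that x = 3 is the only solution. The proof shows that x = 3 is A solution (existence), but does not show it is the ONLY solution (uniqueness). In fact, x = -3 is also a solution since (-3)^2 = 9. Finding one solution doesn't prove there are no others.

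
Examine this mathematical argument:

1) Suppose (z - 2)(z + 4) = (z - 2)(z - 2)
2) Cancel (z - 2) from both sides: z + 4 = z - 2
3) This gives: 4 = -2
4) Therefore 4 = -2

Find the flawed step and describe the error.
Step 2: Cancel (z - 2) from both sides: z + 4 = z - 2

Step 2 cancels (z - 2) from both sides. This is only valid if (z - 2) ≠ 0, i.e., z ≠ 2. When z = 2, both sides equal zero regardless of the other factors. The correct approach requires considering z = 2 as a separate case.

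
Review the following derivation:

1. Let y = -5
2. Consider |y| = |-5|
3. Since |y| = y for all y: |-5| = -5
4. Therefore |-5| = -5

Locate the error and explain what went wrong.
Step 3: Since |y| = y for all y: |-5| = -5

Step 3 incorrectly states that |y| = y for all y. The correct definition is |y| = y when y >= 0, and |y| = -y when y < 0. Since -5 < 0, we have |-5| = -(-5) = 5, not -5.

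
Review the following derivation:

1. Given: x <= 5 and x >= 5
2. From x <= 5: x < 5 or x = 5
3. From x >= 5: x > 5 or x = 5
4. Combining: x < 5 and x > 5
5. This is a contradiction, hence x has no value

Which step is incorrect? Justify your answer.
Step 4: Combining: x < 5 and x > 5

Step 4 incorrectly combines the conditions. From x <= 5 and x >= 5, the intersection is x = 5. The error treats the 'or' cases as 'and' requirements. The correct conclusion is that x = 5 is the unique solution, not that no solution exists.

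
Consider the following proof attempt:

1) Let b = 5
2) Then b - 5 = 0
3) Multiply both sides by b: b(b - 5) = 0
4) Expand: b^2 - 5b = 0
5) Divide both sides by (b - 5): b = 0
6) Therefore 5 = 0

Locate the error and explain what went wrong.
Step 5: Divide both sides by (b - 5): b = 0

Step 5 divides both sides by (b - 5). However, since b = 5, we have (b - 5) = 0. Division by zero is undefined, making this step invalid.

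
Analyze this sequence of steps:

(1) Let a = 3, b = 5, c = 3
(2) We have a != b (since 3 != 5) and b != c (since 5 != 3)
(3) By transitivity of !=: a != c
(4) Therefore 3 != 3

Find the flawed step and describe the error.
Step 3: By transitivity of !=: a != c

Step 3 incorrectly applies transitivity to the '!=' relation. Transitivity states: if a R b and b R c, then a R c. However, '!=' is not transitive. Counterexample: 3 != 5 and 5 != 3, but 3 = 3 (both equal 3). Transitivity holds for relations like <, <=, =, but not for !=.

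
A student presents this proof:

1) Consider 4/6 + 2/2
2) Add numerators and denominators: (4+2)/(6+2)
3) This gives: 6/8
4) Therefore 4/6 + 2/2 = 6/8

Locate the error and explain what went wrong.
Step 2: Add numerators and denominators: (4+2)/(6+2)

Step 2 incorrectly adds fractions by separately adding numerators and denominators. This is wrong. The correct method requires a common denominator: 4/6 + 2/2 = (4×2 + 2×6)/(6×2) = 20/12 = 5/3. The method used gives 6/8, which is different.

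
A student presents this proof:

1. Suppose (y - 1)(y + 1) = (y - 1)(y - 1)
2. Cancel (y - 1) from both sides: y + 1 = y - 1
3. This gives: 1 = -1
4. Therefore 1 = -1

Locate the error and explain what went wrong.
Step 2: Cancel (y - 1) from both sides: y + 1 = y - 1

Step 2 cancels (y - 1) from both sides. This is only valid if (y - 1) ≠ 0, i.e., y ≠ 1. When y = 1, both sides equal zero regardless of the other factors. The correct approach requires considering y = 1 as a separate case.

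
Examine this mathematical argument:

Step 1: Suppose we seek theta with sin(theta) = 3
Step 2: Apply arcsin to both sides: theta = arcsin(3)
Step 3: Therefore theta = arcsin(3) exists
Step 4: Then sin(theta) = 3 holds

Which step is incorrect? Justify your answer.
Step 2: Apply arcsin to both sides: theta = arcsin(3)

Step 2 applies arcsin to 3. However, arcsin(x) is only defined for x in [-1, 1] because sin(theta) can only produce values in that range. Since |3| > 1, arcsin(3) is undefined. There is no angle whose sine equals 3.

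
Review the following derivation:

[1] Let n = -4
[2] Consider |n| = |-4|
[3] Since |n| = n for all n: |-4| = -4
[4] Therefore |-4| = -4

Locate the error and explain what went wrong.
Step 3: Since |n| = n for all n: |-4| = -4

Step 3 incorrectly states that |n| = n for all n. The correct definition is |n| = n when n >= 0, and |n| = -n when n < 0. Since -4 < 0, we have |-4| = -(-4) = 4, not -4.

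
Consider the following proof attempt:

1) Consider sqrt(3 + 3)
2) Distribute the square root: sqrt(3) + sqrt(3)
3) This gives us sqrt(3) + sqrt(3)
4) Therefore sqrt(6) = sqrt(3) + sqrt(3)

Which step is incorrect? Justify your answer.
Step 2: Distribute the square root: sqrt(3) + sqrt(3)

Step 2 incorrectly 'distributes' the square root over addition. The square root function does not distribute: sqrt(a + b) ≠ sqrt(a) + sqrt(b). In fact, sqrt(3 + 3) = sqrt(6) ≈ 2.4495, while sqrt(3) + sqrt(3) ≈ 3.4641.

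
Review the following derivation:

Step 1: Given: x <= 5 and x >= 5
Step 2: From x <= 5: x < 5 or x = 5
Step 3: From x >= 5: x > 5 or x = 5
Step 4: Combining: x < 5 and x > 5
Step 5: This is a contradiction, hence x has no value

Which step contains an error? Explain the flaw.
Step 4: Combining: x < 5 and x > 5

Step 4 incorrectly combines the conditions. From x <= 5 and x >= 5, the intersection is x = 5. The error treats the 'or' cases as 'and' requirements. The correct conclusion is that x = 5 is the unique solution, not that no solution exists.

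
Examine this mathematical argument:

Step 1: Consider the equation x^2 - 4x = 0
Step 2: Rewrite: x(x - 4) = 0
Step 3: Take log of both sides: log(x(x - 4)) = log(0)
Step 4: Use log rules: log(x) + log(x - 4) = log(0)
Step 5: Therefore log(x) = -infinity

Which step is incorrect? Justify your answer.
Step 3: Take log of both sides: log(x(x - 4)) = log(0)

Step 3 takes the logarithm of both sides, resulting in log(0) on the right side. The logarithm is only defined for positive numbers; log(0) is undefined (approaches negative infinity). This operation is invalid.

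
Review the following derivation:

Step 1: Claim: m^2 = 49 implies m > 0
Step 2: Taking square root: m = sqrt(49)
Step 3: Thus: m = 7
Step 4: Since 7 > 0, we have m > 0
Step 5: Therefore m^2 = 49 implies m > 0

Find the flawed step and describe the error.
Step 2: Taking square root: m = sqrt(49)

Step 2 takes the square root and assumes the positive root only. The equation m^2 = 49 actually has two solutions: m = 7 and m = -7. The proof silently assumes m > 0 without justification, then uses this assumption to conclude m > 0, which is circular. The counterexample m = -7 shows the claim is false.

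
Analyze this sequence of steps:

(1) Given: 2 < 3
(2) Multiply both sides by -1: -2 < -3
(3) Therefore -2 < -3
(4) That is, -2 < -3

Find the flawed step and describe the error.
Step 2: Multiply both sides by -1: -2 < -3

Step 2 multiplies both sides by -1 but fails to reverse the inequality sign. When multiplying (or dividing) an inequality by a negative number, the direction must be reversed. Since 2 < 3, we should get -2 > -3, i.e., -2 > -3.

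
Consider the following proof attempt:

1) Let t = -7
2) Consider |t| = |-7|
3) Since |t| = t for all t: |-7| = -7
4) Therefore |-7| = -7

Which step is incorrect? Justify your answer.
Step 3: Since |t| = t for all t: |-7| = -7

Step 3 incorrectly states that |t| = t for all t. The correct definition is |t| = t when t >= 0, and |t| = -t when t < 0. Since -7 < 0, we have |-7| = -(-7) = 7, not -7.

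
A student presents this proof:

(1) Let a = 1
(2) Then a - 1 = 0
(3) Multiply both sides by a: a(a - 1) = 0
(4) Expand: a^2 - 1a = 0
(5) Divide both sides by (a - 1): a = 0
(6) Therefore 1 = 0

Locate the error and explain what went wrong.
Step 5: Divide both sides by (a - 1): a = 0

Step 5 divides both sides by (a - 1). However, since a = 1, we have (a - 1) = 0. Division by zero is undefined, making this step invalid.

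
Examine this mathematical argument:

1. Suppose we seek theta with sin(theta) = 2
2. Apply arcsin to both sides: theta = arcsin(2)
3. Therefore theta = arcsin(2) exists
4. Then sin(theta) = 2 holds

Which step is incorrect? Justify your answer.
Step 2: Apply arcsin to both sides: theta = arcsin(2)

Step 2 applies arcsin to 2. However, arcsin(x) is only defined for x in [-1, 1] because sin(theta) can only produce values in that range. Since |2| > 1, arcsin(2) is undefined. There is no angle whose sine equals 2.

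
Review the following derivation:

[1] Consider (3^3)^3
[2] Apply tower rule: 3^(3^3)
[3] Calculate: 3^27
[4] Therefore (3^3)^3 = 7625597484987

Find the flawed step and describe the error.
Step 2: Apply tower rule: 3^(3^3)

Step 2 incorrectly states that (a^b)^c = a^(b^c). The correct rule is (a^b)^c = a^(b×c). The actual value is (3^3)^3 = 3^9 = 19683, not 3^27 = 7625597484987.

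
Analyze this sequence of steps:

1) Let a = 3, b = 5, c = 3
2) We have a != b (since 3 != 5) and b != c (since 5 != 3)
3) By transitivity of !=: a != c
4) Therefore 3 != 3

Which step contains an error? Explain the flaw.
Step 3: By transitivity of !=: a != c

Step 3 incorrectly applies transitivity to the '!=' relation. Transitivity states: if a R b and b R c, then a R c. However, '!=' is not transitive. Counterexample: 3 != 5 and 5 != 3, but 3 = 3 (both equal 3). Transitivity holds for relations like <, <=, =, but not for !=.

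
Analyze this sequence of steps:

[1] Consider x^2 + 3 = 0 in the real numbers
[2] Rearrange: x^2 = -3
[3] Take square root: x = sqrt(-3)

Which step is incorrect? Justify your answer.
Step 3: Take square root: x = sqrt(-3)

Step 3 takes the square root of -3, which is negative. In the real number system, the square root of a negative number is undefined. The equation x^2 + 3 = 0 has no real solutions. Square roots of negative numbers only exist in the complex numbers.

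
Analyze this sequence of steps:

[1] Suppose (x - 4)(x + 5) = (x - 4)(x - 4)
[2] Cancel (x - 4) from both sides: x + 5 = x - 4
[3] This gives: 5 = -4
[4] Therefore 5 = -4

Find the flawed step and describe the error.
Step 2: Cancel (x - 4) from both sides: x + 5 = x - 4

Step 2 cancels (x - 4) from both sides. This is only valid if (x - 4) ≠ 0, i.e., x ≠ 4. When x = 4, both sides equal zero regardless of the other factors. The correct approach requires considering x = 4 as a separate case.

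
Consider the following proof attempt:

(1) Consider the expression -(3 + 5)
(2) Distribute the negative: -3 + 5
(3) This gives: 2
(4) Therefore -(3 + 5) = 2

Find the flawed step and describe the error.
Step 2: Distribute the negative: -3 + 5

Step 2 incorrectly distributes the negative sign. The correct distribution is -(3 + 5) = -3 - 5 = -8. The negative must be applied to both terms, not just the first. The error treats -(3 + 5) as -3 + 5, which equals 2 instead of -8.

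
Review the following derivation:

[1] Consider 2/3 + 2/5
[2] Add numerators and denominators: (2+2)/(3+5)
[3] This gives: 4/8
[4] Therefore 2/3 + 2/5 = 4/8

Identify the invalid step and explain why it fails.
Step 2: Add numerators and denominators: (2+2)/(3+5)

Step 2 incorrectly adds fractions by separately adding numerators and denominators. This is wrong. The correct method requires a common denominator: 2/3 + 2/5 = (2×5 + 2×3)/(3×5) = 16/15 = 16/15. The method used gives 4/8, which is different.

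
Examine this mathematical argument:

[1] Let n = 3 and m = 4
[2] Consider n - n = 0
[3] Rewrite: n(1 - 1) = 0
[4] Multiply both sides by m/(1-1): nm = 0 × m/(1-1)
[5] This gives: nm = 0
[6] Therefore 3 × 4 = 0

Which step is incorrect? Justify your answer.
Step 4: Multiply both sides by m/(1-1): nm = 0 × m/(1-1)

Step 4 multiplies both sides by m/(1-1). However, 1-1 = 0, so this is multiplication by m/0, which is undefined. We cannot multiply by an undefined expression.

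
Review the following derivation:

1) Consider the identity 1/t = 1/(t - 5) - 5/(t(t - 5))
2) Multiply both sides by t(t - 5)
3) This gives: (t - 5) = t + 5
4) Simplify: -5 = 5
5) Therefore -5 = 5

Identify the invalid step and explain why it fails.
Step 3: This gives: (t - 5) = t + 5

Step 3 makes a sign error when clearing denominators. Multiplying -5/(t(t - 5)) by t(t - 5) gives -5, not +5. The correct result is (t - 5) = t - 5, which is trivially true, not (t - 5) = t + 5. (Step 1 is a valid identity: 1/(t - 5) - 5/(t(t - 5)) = (t - 5)/(t(t - 5)) = 1/t.)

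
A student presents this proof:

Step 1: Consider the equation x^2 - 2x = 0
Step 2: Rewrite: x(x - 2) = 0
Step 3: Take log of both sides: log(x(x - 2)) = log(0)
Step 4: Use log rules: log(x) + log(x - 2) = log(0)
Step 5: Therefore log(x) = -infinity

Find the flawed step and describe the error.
Step 3: Take log of both sides: log(x(x - 2)) = log(0)

Step 3 takes the logarithm of both sides, resulting in log(0) on the right side. The logarithm is only defined for positive numbers; log(0) is undefined (approaches negative infinity). This operation is invalid.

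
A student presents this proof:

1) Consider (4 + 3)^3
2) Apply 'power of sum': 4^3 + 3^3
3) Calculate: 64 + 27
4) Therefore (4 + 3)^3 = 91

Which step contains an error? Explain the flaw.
Step 2: Apply 'power of sum': 4^3 + 3^3

Step 2 incorrectly applies a non-existent rule '(a+b)^n = a^n + b^n'. This is false in general. The correct expansion uses the binomial theorem. The actual value is (4 + 3)^3 = 7^3 = 343, not 91.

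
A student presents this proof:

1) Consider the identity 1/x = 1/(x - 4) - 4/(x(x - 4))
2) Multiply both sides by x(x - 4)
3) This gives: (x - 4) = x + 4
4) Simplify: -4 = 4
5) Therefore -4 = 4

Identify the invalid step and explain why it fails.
Step 3: This gives: (x - 4) = x + 4

Step 3 makes a sign error when clearing denominators. Multiplying -4/(x(x - 4)) by x(x - 4) gives -4, not +4. The correct result is (x - 4) = x - 4, which is trivially true, not (x - 4) = x + 4. (Step 1 is a valid identity: 1/(x - 4) - 4/(x(x - 4)) = (x - 4)/(x(x - 4)) = 1/x.)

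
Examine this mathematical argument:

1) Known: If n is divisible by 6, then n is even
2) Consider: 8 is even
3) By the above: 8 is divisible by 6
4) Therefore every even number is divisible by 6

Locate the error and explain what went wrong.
Step 3: By the above: 8 is divisible by 6

Step 3 commits the fallacy of affirming the consequent. The known fact 'divisible by 6 → even' does NOT imply 'even → divisible by 6'. That would be the converse, which is false. For example, 8 is even but 8 ÷ 6 = 1.33, which is not an integer.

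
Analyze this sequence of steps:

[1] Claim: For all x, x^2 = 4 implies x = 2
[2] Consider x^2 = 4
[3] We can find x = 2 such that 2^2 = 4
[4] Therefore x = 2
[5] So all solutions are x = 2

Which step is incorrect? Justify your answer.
Step 4: Therefore x = 2

Step 4 incorrectly concludes that x = 2 is the only solution. The proof shows that x = 2 is A solution (existence), but does not show it is the ONLY solution (uniqueness). In fact, x = -2 is also a solution since (-2)^2 = 4. Finding one solution doesn't prove there are no others.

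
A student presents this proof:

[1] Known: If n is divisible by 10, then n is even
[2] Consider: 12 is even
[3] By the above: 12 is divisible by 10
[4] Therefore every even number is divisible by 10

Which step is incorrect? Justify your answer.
Step 3: By the above: 12 is divisible by 10

Step 3 commits the fallacy of affirming the consequent. The known fact 'divisible by 10 → even' does NOT imply 'even → divisible by 10'. That would be the converse, which is false. For example, 12 is even but 12 ÷ 10 = 1.20, which is not an integer.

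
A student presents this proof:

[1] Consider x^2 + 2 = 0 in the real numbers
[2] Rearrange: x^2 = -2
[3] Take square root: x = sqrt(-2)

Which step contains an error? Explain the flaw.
Step 3: Take square root: x = sqrt(-2)

Step 3 takes the square root of -2, which is negative. In the real number system, the square root of a negative number is undefined. The equation x^2 + 2 = 0 has no real solutions. Square roots of negative numbers only exist in the complex numbers.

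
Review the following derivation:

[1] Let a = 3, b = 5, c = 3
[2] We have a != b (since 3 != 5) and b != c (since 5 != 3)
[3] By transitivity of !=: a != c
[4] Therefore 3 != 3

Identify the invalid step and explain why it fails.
Step 3: By transitivity of !=: a != c

Step 3 incorrectly applies transitivity to the '!=' relation. Transitivity states: if a R b and b R c, then a R c. However, '!=' is not transitive. Counterexample: 3 != 5 and 5 != 3, but 3 = 3 (both equal 3). Transitivity holds for relations like <, <=, =, but not for !=.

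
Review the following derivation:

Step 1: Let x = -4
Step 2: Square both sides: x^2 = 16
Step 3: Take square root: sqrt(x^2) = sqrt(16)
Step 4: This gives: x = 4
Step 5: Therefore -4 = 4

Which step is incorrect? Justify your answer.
Step 4: This gives: x = 4

Step 4 incorrectly states that sqrt(x^2) = x. The correct identity is sqrt(x^2) = |x|. Since x = -4 < 0, we have sqrt(x^2) = |-4| = 4, not x = -4.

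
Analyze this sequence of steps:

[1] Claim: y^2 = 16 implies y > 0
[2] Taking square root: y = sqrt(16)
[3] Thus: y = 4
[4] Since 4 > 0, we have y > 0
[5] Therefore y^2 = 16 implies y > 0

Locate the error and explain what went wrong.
Step 2: Taking square root: y = sqrt(16)

Step 2 takes the square root and assumes the positive root only. The equation y^2 = 16 actually has two solutions: y = 4 and y = -4. The proof silently assumes y > 0 without justification, then uses this assumption to conclude y > 0, which is circular. The counterexample y = -4 shows the claim is false.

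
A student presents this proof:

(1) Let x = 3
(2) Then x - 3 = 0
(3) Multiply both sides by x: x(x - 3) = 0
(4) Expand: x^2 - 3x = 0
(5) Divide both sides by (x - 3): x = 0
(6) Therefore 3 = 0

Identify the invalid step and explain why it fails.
Step 5: Divide both sides by (x - 3): x = 0

Step 5 divides both sides by (x - 3). However, since x = 3, we have (x - 3) = 0. Division by zero is undefined, making this step invalid.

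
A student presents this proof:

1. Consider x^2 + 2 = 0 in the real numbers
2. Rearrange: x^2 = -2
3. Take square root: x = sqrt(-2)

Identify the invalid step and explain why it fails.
Step 3: Take square root: x = sqrt(-2)

Step 3 takes the square root of -2, which is negative. In the real number system, the square root of a negative number is undefined. The equation x^2 + 2 = 0 has no real solutions. Square roots of negative numbers only exist in the complex numbers.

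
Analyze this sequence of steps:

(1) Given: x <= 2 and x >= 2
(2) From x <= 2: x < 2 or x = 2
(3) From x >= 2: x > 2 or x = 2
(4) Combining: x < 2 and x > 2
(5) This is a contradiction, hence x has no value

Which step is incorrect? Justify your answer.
Step 4: Combining: x < 2 and x > 2

Step 4 incorrectly combines the conditions. From x <= 2 and x >= 2, the intersection is x = 2. The error treats the 'or' cases as 'and' requirements. The correct conclusion is that x = 2 is the unique solution, not that no solution exists.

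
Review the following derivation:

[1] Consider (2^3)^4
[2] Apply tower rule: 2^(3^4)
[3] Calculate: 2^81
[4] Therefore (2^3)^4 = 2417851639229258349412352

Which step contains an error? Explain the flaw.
Step 2: Apply tower rule: 2^(3^4)

Step 2 incorrectly states that (a^b)^c = a^(b^c). The correct rule is (a^b)^c = a^(b×c). The actual value is (2^3)^4 = 2^12 = 4096, not 2^81 = 2417851639229258349412352.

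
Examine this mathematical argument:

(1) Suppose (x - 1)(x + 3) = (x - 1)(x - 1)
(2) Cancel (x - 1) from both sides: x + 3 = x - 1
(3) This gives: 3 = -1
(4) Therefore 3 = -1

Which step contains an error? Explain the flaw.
Step 2: Cancel (x - 1) from both sides: x + 3 = x - 1

Step 2 cancels (x - 1) from both sides. This is only valid if (x - 1) ≠ 0, i.e., x ≠ 1. When x = 1, both sides equal zero regardless of the other factors. The correct approach requires considering x = 1 as a separate case.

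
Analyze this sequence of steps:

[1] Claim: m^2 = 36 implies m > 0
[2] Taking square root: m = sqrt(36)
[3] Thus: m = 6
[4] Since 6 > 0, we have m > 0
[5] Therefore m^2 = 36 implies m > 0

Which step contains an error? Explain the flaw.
Step 2: Taking square root: m = sqrt(36)

Step 2 takes the square root and assumes the positive root only. The equation m^2 = 36 actually has two solutions: m = 6 and m = -6. The proof silently assumes m > 0 without justification, then uses this assumption to conclude m > 0, which is circular. The counterexample m = -6 shows the claim is false.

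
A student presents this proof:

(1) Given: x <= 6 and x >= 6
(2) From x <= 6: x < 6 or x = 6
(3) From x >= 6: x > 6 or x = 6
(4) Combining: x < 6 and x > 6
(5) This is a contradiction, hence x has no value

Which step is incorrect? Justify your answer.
Step 4: Combining: x < 6 and x > 6

Step 4 incorrectly combines the conditions. From x <= 6 and x >= 6, the intersection is x = 6. The error treats the 'or' cases as 'and' requirements. The correct conclusion is that x = 6 is the unique solution, not that no solution exists.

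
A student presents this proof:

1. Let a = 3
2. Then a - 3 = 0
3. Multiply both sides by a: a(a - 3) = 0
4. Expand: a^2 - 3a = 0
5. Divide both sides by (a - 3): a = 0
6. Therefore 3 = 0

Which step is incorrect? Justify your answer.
Step 5: Divide both sides by (a - 3): a = 0

Step 5 divides both sides by (a - 3). However, since a = 3, we have (a - 3) = 0. Division by zero is undefined, making this step invalid.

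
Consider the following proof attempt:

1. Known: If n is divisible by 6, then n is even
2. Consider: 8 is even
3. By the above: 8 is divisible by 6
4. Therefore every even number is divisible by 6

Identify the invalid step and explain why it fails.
Step 3: By the above: 8 is divisible by 6

Step 3 commits the fallacy of affirming the consequent. The known fact 'divisible by 6 → even' does NOT imply 'even → divisible by 6'. That would be the converse, which is false. For example, 8 is even but 8 ÷ 6 = 1.33, which is not an integer.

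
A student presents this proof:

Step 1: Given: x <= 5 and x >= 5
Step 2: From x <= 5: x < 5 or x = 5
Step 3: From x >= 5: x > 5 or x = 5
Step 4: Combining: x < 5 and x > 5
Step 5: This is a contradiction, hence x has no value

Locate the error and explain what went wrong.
Step 4: Combining: x < 5 and x > 5

Step 4 incorrectly combines the conditions. From x <= 5 and x >= 5, the intersection is x = 5. The error treats the 'or' cases as 'and' requirements. The correct conclusion is that x = 5 is the unique solution, not that no solution exists.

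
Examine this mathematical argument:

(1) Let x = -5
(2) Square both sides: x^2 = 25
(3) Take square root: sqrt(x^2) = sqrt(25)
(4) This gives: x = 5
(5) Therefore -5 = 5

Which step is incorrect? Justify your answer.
Step 4: This gives: x = 5

Step 4 incorrectly states that sqrt(x^2) = x. The correct identity is sqrt(x^2) = |x|. Since x = -5 < 0, we have sqrt(x^2) = |-5| = 5, not x = -5.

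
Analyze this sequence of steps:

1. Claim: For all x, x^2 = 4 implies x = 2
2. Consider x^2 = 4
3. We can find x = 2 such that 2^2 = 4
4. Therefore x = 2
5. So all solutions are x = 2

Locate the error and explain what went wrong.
Step 4: Therefore x = 2

Step 4 incorrectly concludes that x = 2 is the only solution. The proof shows that x = 2 is A solution (existence), but does not show it is the ONLY solution (uniqueness). In fact, x = -2 is also a solution since (-2)^2 = 4. Finding one solution doesn't prove there are no others.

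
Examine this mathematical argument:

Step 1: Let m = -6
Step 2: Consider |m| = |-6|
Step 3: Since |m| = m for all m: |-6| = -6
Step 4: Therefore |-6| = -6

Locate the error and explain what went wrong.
Step 3: Since |m| = m for all m: |-6| = -6

Step 3 incorrectly states that |m| = m for all m. The correct definition is |m| = m when m >= 0, and |m| = -m when m < 0. Since -6 < 0, we have |-6| = -(-6) = 6, not -6.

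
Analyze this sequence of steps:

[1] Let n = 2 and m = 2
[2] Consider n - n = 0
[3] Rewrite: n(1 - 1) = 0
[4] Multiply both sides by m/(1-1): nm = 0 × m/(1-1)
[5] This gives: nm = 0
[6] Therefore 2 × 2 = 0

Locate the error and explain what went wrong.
Step 4: Multiply both sides by m/(1-1): nm = 0 × m/(1-1)

Step 4 multiplies both sides by m/(1-1). However, 1-1 = 0, so this is multiplication by m/0, which is undefined. We cannot multiply by an undefined expression.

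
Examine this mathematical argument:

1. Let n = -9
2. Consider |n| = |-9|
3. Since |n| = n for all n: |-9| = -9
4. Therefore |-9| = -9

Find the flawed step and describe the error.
Step 3: Since |n| = n for all n: |-9| = -9

Step 3 incorrectly states that |n| = n for all n. The correct definition is |n| = n when n >= 0, and |n| = -n when n < 0. Since -9 < 0, we have |-9| = -(-9) = 9, not -9.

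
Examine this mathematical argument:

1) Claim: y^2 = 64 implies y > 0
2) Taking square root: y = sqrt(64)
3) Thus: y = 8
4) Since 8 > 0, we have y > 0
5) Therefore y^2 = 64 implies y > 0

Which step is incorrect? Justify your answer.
Step 2: Taking square root: y = sqrt(64)

Step 2 takes the square root and assumes the positive root only. The equation y^2 = 64 actually has two solutions: y = 8 and y = -8. The proof silently assumes y > 0 without justification, then uses this assumption to conclude y > 0, which is circular. The counterexample y = -8 shows the claim is false.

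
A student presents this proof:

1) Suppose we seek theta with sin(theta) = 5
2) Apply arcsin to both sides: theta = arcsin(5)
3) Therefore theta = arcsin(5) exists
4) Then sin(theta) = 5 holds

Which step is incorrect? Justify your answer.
Step 2: Apply arcsin to both sides: theta = arcsin(5)

Step 2 applies arcsin to 5. However, arcsin(x) is only defined for x in [-1, 1] because sin(theta) can only produce values in that range. Since |5| > 1, arcsin(5) is undefined. There is no angle whose sine equals 5.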